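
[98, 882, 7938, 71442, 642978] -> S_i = 98*9^i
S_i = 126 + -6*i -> [126, 120, 114, 108, 102]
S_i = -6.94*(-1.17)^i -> [-6.94, 8.12, -9.5, 11.12, -13.0]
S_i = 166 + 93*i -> [166, 259, 352, 445, 538]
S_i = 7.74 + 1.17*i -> [7.74, 8.91, 10.08, 11.25, 12.42]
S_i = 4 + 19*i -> [4, 23, 42, 61, 80]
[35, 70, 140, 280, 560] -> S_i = 35*2^i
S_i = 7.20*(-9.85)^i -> [7.2, -70.92, 698.56, -6880.84, 67776.23]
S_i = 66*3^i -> [66, 198, 594, 1782, 5346]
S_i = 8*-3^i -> [8, -24, 72, -216, 648]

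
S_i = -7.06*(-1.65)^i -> [-7.06, 11.65, -19.22, 31.71, -52.33]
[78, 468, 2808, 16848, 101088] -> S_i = 78*6^i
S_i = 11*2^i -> [11, 22, 44, 88, 176]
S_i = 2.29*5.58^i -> [2.29, 12.78, 71.3, 397.87, 2220.1]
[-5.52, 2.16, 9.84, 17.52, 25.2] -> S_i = -5.52 + 7.68*i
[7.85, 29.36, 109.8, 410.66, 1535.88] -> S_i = 7.85*3.74^i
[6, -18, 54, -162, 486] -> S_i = 6*-3^i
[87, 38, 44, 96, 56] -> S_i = Random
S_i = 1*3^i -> [1, 3, 9, 27, 81]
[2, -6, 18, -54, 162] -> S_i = 2*-3^i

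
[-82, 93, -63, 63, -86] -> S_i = Random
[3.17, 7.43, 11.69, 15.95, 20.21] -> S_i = 3.17 + 4.26*i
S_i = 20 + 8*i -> [20, 28, 36, 44, 52]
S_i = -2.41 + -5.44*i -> [-2.41, -7.85, -13.29, -18.73, -24.17]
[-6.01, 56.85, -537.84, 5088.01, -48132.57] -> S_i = -6.01*(-9.46)^i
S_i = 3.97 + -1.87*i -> [3.97, 2.1, 0.23, -1.64, -3.51]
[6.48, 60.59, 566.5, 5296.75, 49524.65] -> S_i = 6.48*9.35^i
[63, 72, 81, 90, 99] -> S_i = 63 + 9*i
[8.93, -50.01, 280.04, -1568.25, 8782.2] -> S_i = 8.93*(-5.60)^i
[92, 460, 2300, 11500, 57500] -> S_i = 92*5^i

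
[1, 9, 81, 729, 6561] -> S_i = 1*9^i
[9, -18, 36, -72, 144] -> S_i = 9*-2^i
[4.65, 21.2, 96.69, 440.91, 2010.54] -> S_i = 4.65*4.56^i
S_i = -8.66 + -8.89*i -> [-8.66, -17.55, -26.44, -35.33, -44.22]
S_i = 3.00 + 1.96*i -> [3.0, 4.96, 6.92, 8.88, 10.84]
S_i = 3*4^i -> [3, 12, 48, 192, 768]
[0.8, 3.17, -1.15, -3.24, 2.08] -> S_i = Random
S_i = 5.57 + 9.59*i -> [5.57, 15.16, 24.75, 34.34, 43.93]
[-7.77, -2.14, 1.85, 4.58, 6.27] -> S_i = Random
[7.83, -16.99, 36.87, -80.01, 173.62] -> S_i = 7.83*(-2.17)^i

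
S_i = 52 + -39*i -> [52, 13, -26, -65, -104]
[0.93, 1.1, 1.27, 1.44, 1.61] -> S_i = 0.93 + 0.17*i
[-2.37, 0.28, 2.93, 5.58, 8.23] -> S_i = -2.37 + 2.65*i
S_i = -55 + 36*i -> [-55, -19, 17, 53, 89]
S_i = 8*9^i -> [8, 72, 648, 5832, 52488]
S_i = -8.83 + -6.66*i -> [-8.83, -15.49, -22.15, -28.81, -35.47]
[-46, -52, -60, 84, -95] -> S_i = Random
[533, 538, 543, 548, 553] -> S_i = 533 + 5*i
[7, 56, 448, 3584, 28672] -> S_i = 7*8^i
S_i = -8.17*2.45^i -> [-8.17, -20.02, -49.04, -120.15, -294.37]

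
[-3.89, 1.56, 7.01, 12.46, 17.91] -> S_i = -3.89 + 5.45*i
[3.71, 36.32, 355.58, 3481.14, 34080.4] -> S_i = 3.71*9.79^i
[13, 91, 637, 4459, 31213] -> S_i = 13*7^i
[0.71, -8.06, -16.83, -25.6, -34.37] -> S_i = 0.71 + -8.77*i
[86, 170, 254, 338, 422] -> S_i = 86 + 84*i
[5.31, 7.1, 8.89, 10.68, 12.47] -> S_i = 5.31 + 1.79*i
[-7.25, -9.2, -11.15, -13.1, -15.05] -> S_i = -7.25 + -1.95*i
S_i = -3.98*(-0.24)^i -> [-3.98, 0.96, -0.23, 0.06, -0.01]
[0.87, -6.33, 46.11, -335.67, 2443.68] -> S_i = 0.87*(-7.28)^i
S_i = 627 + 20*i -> [627, 647, 667, 687, 707]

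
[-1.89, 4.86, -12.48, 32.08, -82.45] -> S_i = -1.89*(-2.57)^i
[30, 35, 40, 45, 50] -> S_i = 30 + 5*i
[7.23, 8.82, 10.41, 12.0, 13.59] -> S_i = 7.23 + 1.59*i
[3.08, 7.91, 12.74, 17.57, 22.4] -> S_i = 3.08 + 4.83*i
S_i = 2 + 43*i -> [2, 45, 88, 131, 174]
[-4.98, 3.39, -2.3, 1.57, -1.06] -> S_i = -4.98*(-0.68)^i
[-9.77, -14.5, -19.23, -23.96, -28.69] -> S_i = -9.77 + -4.73*i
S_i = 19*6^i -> [19, 114, 684, 4104, 24624]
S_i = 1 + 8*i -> [1, 9, 17, 25, 33]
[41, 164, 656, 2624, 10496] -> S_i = 41*4^i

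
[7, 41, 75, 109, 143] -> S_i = 7 + 34*i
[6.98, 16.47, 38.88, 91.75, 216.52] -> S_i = 6.98*2.36^i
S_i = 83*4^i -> [83, 332, 1328, 5312, 21248]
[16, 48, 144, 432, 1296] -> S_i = 16*3^i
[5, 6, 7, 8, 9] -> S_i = 5 + 1*i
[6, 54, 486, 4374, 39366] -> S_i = 6*9^i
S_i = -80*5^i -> [-80, -400, -2000, -10000, -50000]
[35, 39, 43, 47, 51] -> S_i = 35 + 4*i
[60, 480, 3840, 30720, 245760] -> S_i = 60*8^i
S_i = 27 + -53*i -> [27, -26, -79, -132, -185]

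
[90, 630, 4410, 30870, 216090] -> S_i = 90*7^i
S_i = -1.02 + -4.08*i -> [-1.02, -5.1, -9.18, -13.26, -17.34]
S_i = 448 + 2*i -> [448, 450, 452, 454, 456]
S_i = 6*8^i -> [6, 48, 384, 3072, 24576]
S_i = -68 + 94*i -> [-68, 26, 120, 214, 308]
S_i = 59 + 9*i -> [59, 68, 77, 86, 95]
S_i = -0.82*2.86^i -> [-0.82, -2.35, -6.71, -19.18, -54.86]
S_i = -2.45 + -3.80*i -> [-2.45, -6.25, -10.05, -13.85, -17.65]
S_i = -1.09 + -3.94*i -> [-1.09, -5.03, -8.97, -12.91, -16.85]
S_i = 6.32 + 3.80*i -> [6.32, 10.12, 13.92, 17.72, 21.52]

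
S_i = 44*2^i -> [44, 88, 176, 352, 704]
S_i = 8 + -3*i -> [8, 5, 2, -1, -4]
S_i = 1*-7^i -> [1, -7, 49, -343, 2401]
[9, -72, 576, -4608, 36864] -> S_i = 9*-8^i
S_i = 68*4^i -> [68, 272, 1088, 4352, 17408]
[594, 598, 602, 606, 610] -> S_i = 594 + 4*i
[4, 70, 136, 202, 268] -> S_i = 4 + 66*i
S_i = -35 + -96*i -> [-35, -131, -227, -323, -419]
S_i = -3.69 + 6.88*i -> [-3.69, 3.19, 10.07, 16.95, 23.83]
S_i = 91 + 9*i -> [91, 100, 109, 118, 127]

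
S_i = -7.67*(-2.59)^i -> [-7.67, 19.87, -51.45, 133.26, -345.14]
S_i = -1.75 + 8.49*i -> [-1.75, 6.74, 15.23, 23.72, 32.21]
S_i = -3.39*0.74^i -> [-3.39, -2.51, -1.86, -1.37, -1.02]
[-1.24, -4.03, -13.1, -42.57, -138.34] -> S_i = -1.24*3.25^i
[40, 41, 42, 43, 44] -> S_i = 40 + 1*i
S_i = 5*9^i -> [5, 45, 405, 3645, 32805]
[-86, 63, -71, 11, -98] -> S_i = Random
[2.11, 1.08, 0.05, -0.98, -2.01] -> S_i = 2.11 + -1.03*i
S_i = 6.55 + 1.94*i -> [6.55, 8.49, 10.43, 12.37, 14.31]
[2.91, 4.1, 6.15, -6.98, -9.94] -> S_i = Random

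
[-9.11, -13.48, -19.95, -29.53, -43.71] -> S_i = -9.11*1.48^i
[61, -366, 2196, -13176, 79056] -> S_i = 61*-6^i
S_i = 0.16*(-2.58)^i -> [0.16, -0.41, 1.07, -2.75, 7.09]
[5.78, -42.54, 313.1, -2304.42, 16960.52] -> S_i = 5.78*(-7.36)^i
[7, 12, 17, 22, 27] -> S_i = 7 + 5*i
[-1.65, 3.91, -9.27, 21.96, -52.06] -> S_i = -1.65*(-2.37)^i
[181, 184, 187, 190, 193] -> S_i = 181 + 3*i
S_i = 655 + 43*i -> [655, 698, 741, 784, 827]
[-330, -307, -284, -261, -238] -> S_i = -330 + 23*i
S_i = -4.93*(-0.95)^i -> [-4.93, 4.68, -4.45, 4.23, -4.02]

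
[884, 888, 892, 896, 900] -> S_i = 884 + 4*i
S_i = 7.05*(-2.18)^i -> [7.05, -15.37, 33.5, -73.04, 159.23]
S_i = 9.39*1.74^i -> [9.39, 16.34, 28.43, 49.47, 86.07]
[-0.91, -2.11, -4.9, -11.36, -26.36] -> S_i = -0.91*2.32^i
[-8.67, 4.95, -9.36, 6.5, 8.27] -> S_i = Random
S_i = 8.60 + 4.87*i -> [8.6, 13.47, 18.34, 23.21, 28.08]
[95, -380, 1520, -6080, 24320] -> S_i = 95*-4^i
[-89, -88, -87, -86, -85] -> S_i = -89 + 1*i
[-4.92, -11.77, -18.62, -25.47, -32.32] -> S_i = -4.92 + -6.85*i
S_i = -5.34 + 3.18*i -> [-5.34, -2.16, 1.02, 4.2, 7.38]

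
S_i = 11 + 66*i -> [11, 77, 143, 209, 275]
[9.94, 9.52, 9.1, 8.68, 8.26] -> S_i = 9.94 + -0.42*i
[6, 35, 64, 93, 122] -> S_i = 6 + 29*i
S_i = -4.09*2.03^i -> [-4.09, -8.3, -16.85, -34.21, -69.46]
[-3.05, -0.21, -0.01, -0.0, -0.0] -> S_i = -3.05*0.07^i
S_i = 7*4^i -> [7, 28, 112, 448, 1792]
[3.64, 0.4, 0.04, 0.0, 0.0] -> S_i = 3.64*0.11^i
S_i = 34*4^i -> [34, 136, 544, 2176, 8704]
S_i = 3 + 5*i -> [3, 8, 13, 18, 23]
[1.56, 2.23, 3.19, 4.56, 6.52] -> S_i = 1.56*1.43^i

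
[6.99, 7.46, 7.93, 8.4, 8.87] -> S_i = 6.99 + 0.47*i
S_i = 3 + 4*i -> [3, 7, 11, 15, 19]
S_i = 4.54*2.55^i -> [4.54, 11.58, 29.52, 75.28, 191.96]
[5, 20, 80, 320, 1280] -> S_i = 5*4^i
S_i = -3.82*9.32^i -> [-3.82, -35.6, -331.81, -3092.51, -28822.19]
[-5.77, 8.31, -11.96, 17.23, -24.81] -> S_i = -5.77*(-1.44)^i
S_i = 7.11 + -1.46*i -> [7.11, 5.65, 4.19, 2.73, 1.27]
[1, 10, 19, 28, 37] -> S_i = 1 + 9*i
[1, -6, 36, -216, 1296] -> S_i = 1*-6^i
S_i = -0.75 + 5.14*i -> [-0.75, 4.39, 9.53, 14.67, 19.81]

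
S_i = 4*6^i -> [4, 24, 144, 864, 5184]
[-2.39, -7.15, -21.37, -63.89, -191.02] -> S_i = -2.39*2.99^i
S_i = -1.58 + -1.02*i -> [-1.58, -2.6, -3.62, -4.64, -5.66]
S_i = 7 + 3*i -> [7, 10, 13, 16, 19]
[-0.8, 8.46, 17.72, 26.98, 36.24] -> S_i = -0.80 + 9.26*i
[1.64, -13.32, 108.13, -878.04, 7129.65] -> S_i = 1.64*(-8.12)^i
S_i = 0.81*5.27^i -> [0.81, 4.27, 22.5, 118.55, 624.78]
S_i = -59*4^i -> [-59, -236, -944, -3776, -15104]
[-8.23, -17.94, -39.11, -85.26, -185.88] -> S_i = -8.23*2.18^i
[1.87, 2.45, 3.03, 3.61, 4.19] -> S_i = 1.87 + 0.58*i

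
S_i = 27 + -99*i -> [27, -72, -171, -270, -369]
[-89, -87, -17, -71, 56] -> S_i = Random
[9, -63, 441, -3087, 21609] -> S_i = 9*-7^i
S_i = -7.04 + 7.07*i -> [-7.04, 0.03, 7.1, 14.17, 21.24]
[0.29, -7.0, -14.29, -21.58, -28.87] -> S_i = 0.29 + -7.29*i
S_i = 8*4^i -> [8, 32, 128, 512, 2048]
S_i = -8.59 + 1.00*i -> [-8.59, -7.59, -6.59, -5.59, -4.59]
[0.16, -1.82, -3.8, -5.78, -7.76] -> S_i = 0.16 + -1.98*i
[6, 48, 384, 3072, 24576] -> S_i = 6*8^i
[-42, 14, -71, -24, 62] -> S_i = Random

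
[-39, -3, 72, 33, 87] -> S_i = Random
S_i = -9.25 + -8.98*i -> [-9.25, -18.23, -27.21, -36.19, -45.17]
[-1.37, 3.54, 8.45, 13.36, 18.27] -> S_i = -1.37 + 4.91*i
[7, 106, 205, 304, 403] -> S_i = 7 + 99*i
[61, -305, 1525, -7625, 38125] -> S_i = 61*-5^i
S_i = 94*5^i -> [94, 470, 2350, 11750, 58750]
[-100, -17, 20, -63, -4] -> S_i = Random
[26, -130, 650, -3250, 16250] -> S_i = 26*-5^i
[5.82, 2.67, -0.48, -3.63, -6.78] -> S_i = 5.82 + -3.15*i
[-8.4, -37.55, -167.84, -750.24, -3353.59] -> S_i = -8.40*4.47^i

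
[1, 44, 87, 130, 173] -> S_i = 1 + 43*i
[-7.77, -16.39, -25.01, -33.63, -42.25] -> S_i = -7.77 + -8.62*i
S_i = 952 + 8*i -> [952, 960, 968, 976, 984]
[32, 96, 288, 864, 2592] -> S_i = 32*3^i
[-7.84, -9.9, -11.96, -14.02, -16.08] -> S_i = -7.84 + -2.06*i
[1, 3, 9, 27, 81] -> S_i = 1*3^i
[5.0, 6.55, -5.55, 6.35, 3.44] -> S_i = Random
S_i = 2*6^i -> [2, 12, 72, 432, 2592]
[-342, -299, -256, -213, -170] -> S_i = -342 + 43*i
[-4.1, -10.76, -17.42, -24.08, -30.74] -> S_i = -4.10 + -6.66*i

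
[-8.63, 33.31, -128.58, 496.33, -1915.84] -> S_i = -8.63*(-3.86)^i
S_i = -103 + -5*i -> [-103, -108, -113, -118, -123]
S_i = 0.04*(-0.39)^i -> [0.04, -0.02, 0.01, -0.0, 0.0]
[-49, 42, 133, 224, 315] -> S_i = -49 + 91*i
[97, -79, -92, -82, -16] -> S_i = Random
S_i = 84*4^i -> [84, 336, 1344, 5376, 21504]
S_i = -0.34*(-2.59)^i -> [-0.34, 0.88, -2.28, 5.91, -15.3]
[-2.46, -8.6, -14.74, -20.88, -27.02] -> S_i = -2.46 + -6.14*i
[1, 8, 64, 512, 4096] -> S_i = 1*8^i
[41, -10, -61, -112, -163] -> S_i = 41 + -51*i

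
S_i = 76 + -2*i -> [76, 74, 72, 70, 68]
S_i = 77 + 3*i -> [77, 80, 83, 86, 89]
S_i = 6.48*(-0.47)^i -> [6.48, -3.05, 1.43, -0.67, 0.32]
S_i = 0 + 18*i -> [0, 18, 36, 54, 72]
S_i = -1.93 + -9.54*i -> [-1.93, -11.47, -21.01, -30.55, -40.09]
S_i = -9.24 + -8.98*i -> [-9.24, -18.22, -27.2, -36.18, -45.16]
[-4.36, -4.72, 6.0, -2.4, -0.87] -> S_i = Random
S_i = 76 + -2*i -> [76, 74, 72, 70, 68]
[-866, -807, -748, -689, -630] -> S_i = -866 + 59*i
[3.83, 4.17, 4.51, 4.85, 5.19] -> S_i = 3.83 + 0.34*i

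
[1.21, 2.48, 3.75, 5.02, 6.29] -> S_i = 1.21 + 1.27*i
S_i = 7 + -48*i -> [7, -41, -89, -137, -185]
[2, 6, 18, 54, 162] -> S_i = 2*3^i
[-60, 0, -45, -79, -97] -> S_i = Random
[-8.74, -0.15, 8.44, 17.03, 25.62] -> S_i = -8.74 + 8.59*i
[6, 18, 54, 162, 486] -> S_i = 6*3^i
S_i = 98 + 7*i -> [98, 105, 112, 119, 126]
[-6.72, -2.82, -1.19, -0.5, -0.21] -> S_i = -6.72*0.42^i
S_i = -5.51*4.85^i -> [-5.51, -26.72, -129.61, -628.6, -3048.73]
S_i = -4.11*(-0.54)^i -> [-4.11, 2.22, -1.2, 0.65, -0.35]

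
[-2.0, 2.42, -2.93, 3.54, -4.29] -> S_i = -2.00*(-1.21)^i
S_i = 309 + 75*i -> [309, 384, 459, 534, 609]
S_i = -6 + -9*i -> [-6, -15, -24, -33, -42]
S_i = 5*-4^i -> [5, -20, 80, -320, 1280]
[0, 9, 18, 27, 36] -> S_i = 0 + 9*i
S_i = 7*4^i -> [7, 28, 112, 448, 1792]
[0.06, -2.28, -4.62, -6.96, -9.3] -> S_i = 0.06 + -2.34*i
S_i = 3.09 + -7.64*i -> [3.09, -4.55, -12.19, -19.83, -27.47]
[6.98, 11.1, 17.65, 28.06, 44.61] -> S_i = 6.98*1.59^i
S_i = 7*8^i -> [7, 56, 448, 3584, 28672]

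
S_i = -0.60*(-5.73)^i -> [-0.6, 3.44, -19.7, 112.88, -646.8]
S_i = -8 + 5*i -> [-8, -3, 2, 7, 12]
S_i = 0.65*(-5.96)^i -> [0.65, -3.87, 23.09, -137.61, 820.16]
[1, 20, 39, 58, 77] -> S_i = 1 + 19*i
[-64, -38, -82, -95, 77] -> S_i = Random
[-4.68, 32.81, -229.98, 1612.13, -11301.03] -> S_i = -4.68*(-7.01)^i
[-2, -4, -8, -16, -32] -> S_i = -2*2^i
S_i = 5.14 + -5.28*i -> [5.14, -0.14, -5.42, -10.7, -15.98]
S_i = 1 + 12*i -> [1, 13, 25, 37, 49]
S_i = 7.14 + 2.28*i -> [7.14, 9.42, 11.7, 13.98, 16.26]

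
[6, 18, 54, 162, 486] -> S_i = 6*3^i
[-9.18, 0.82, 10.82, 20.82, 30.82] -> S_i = -9.18 + 10.00*i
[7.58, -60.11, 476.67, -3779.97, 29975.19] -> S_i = 7.58*(-7.93)^i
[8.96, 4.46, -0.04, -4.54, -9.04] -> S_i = 8.96 + -4.50*i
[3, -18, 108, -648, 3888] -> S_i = 3*-6^i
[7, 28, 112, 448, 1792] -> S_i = 7*4^i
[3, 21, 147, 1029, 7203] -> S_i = 3*7^i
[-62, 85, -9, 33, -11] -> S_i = Random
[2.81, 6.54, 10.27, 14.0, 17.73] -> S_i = 2.81 + 3.73*i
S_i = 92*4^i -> [92, 368, 1472, 5888, 23552]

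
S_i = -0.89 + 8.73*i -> [-0.89, 7.84, 16.57, 25.3, 34.03]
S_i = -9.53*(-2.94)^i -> [-9.53, 28.02, -82.37, 242.18, -712.0]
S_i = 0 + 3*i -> [0, 3, 6, 9, 12]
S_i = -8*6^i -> [-8, -48, -288, -1728, -10368]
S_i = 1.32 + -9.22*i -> [1.32, -7.9, -17.12, -26.34, -35.56]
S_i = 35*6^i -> [35, 210, 1260, 7560, 45360]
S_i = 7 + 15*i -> [7, 22, 37, 52, 67]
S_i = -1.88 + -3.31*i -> [-1.88, -5.19, -8.5, -11.81, -15.12]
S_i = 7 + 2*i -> [7, 9, 11, 13, 15]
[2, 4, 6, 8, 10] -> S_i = 2 + 2*i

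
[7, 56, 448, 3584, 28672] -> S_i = 7*8^i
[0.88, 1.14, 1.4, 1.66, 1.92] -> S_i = 0.88 + 0.26*i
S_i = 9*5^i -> [9, 45, 225, 1125, 5625]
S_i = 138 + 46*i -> [138, 184, 230, 276, 322]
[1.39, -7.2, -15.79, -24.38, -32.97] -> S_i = 1.39 + -8.59*i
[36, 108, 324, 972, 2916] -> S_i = 36*3^i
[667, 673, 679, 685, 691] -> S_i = 667 + 6*i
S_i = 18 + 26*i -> [18, 44, 70, 96, 122]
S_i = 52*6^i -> [52, 312, 1872, 11232, 67392]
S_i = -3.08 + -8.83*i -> [-3.08, -11.91, -20.74, -29.57, -38.4]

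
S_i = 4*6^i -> [4, 24, 144, 864, 5184]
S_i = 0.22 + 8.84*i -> [0.22, 9.06, 17.9, 26.74, 35.58]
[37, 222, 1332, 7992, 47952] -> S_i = 37*6^i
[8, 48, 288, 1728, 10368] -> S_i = 8*6^i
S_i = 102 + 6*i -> [102, 108, 114, 120, 126]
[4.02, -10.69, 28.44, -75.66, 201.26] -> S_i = 4.02*(-2.66)^i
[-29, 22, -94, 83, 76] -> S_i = Random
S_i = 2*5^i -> [2, 10, 50, 250, 1250]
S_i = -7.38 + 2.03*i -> [-7.38, -5.35, -3.32, -1.29, 0.74]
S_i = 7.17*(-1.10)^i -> [7.17, -7.89, 8.68, -9.54, 10.5]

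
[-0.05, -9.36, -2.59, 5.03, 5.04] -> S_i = Random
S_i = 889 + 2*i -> [889, 891, 893, 895, 897]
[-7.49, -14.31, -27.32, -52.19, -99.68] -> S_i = -7.49*1.91^i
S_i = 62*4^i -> [62, 248, 992, 3968, 15872]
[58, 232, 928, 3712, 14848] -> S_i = 58*4^i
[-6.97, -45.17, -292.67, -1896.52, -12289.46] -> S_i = -6.97*6.48^i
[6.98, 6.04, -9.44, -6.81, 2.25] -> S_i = Random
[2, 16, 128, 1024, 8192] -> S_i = 2*8^i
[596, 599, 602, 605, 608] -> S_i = 596 + 3*i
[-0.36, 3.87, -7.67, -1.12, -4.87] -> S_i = Random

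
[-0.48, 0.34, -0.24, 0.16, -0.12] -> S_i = -0.48*(-0.70)^i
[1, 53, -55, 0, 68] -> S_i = Random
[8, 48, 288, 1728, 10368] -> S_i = 8*6^i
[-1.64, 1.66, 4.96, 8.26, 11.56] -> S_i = -1.64 + 3.30*i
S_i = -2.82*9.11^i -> [-2.82, -25.69, -234.04, -2132.08, -19423.28]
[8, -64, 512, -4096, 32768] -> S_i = 8*-8^i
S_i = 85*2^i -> [85, 170, 340, 680, 1360]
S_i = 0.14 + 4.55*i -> [0.14, 4.69, 9.24, 13.79, 18.34]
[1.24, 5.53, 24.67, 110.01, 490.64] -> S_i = 1.24*4.46^i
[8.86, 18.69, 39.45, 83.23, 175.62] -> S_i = 8.86*2.11^i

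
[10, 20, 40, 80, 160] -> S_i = 10*2^i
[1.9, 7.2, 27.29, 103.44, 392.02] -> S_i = 1.90*3.79^i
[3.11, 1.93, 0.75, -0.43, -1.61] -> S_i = 3.11 + -1.18*i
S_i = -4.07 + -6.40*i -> [-4.07, -10.47, -16.87, -23.27, -29.67]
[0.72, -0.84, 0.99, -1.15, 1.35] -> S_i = 0.72*(-1.17)^i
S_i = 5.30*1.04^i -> [5.3, 5.51, 5.73, 5.96, 6.2]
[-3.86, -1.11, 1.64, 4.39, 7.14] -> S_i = -3.86 + 2.75*i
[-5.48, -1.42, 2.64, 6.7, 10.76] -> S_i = -5.48 + 4.06*i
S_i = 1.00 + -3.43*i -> [1.0, -2.43, -5.86, -9.29, -12.72]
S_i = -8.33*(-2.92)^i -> [-8.33, 24.32, -71.02, 207.39, -605.59]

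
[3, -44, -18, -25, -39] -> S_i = Random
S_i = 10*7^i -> [10, 70, 490, 3430, 24010]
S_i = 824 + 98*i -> [824, 922, 1020, 1118, 1216]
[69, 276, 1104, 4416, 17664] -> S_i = 69*4^i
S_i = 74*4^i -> [74, 296, 1184, 4736, 18944]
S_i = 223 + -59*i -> [223, 164, 105, 46, -13]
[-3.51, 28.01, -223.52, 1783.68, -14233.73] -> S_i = -3.51*(-7.98)^i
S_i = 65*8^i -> [65, 520, 4160, 33280, 266240]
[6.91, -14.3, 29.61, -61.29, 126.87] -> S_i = 6.91*(-2.07)^i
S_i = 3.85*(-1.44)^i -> [3.85, -5.54, 7.98, -11.5, 16.55]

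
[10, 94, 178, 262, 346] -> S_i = 10 + 84*i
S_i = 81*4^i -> [81, 324, 1296, 5184, 20736]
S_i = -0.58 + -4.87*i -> [-0.58, -5.45, -10.32, -15.19, -20.06]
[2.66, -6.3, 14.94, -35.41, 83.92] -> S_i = 2.66*(-2.37)^i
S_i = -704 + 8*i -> [-704, -696, -688, -680, -672]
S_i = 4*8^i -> [4, 32, 256, 2048, 16384]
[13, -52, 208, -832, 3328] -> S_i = 13*-4^i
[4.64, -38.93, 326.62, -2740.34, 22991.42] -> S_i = 4.64*(-8.39)^i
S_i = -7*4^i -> [-7, -28, -112, -448, -1792]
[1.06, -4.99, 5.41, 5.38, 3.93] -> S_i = Random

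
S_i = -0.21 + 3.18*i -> [-0.21, 2.97, 6.15, 9.33, 12.51]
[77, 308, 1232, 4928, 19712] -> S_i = 77*4^i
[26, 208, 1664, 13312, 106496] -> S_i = 26*8^i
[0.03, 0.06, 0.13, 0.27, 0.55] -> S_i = 0.03*2.07^i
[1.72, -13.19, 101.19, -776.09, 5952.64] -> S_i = 1.72*(-7.67)^i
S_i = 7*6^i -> [7, 42, 252, 1512, 9072]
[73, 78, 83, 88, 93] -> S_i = 73 + 5*i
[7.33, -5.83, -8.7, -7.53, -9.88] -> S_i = Random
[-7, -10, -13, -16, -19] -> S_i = -7 + -3*i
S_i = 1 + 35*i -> [1, 36, 71, 106, 141]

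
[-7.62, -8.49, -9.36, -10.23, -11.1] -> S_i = -7.62 + -0.87*i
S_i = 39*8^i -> [39, 312, 2496, 19968, 159744]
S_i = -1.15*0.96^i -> [-1.15, -1.1, -1.06, -1.02, -0.98]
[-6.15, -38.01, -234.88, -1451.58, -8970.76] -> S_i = -6.15*6.18^i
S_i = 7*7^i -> [7, 49, 343, 2401, 16807]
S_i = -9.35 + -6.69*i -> [-9.35, -16.04, -22.73, -29.42, -36.11]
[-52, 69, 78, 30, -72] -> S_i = Random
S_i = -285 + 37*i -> [-285, -248, -211, -174, -137]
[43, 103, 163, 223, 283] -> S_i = 43 + 60*i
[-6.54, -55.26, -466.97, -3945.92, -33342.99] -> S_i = -6.54*8.45^i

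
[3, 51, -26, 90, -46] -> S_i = Random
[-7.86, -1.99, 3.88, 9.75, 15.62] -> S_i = -7.86 + 5.87*i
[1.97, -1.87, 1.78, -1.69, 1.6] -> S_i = 1.97*(-0.95)^i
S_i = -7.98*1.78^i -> [-7.98, -14.2, -25.28, -45.01, -80.11]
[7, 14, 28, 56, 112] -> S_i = 7*2^i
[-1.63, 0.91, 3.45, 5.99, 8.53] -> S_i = -1.63 + 2.54*i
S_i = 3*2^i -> [3, 6, 12, 24, 48]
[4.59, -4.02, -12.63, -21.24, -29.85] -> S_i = 4.59 + -8.61*i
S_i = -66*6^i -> [-66, -396, -2376, -14256, -85536]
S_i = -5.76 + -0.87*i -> [-5.76, -6.63, -7.5, -8.37, -9.24]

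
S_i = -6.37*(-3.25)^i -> [-6.37, 20.7, -67.28, 218.67, -710.68]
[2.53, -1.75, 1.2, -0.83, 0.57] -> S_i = 2.53*(-0.69)^i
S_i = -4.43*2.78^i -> [-4.43, -12.32, -34.24, -95.18, -264.6]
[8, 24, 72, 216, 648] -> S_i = 8*3^i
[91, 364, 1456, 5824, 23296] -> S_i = 91*4^i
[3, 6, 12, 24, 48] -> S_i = 3*2^i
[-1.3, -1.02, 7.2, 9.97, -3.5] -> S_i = Random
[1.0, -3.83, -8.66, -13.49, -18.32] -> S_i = 1.00 + -4.83*i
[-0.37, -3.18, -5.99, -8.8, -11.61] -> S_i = -0.37 + -2.81*i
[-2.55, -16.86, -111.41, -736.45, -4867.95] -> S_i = -2.55*6.61^i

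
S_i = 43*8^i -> [43, 344, 2752, 22016, 176128]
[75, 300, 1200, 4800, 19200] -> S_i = 75*4^i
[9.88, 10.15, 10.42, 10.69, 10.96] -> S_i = 9.88 + 0.27*i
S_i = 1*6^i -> [1, 6, 36, 216, 1296]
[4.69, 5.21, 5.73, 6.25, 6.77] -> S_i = 4.69 + 0.52*i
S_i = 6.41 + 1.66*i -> [6.41, 8.07, 9.73, 11.39, 13.05]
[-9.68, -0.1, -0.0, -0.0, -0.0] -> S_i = -9.68*0.01^i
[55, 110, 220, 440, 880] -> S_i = 55*2^i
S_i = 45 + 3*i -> [45, 48, 51, 54, 57]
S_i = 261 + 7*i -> [261, 268, 275, 282, 289]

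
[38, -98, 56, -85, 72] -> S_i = Random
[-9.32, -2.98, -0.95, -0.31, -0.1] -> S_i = -9.32*0.32^i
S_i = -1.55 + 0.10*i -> [-1.55, -1.45, -1.35, -1.25, -1.15]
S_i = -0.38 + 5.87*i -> [-0.38, 5.49, 11.36, 17.23, 23.1]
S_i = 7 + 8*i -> [7, 15, 23, 31, 39]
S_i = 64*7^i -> [64, 448, 3136, 21952, 153664]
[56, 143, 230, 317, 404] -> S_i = 56 + 87*i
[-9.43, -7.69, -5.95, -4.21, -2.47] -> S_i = -9.43 + 1.74*i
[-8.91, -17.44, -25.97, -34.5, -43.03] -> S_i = -8.91 + -8.53*i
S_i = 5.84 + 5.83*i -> [5.84, 11.67, 17.5, 23.33, 29.16]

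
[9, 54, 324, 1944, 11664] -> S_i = 9*6^i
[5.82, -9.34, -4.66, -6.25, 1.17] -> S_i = Random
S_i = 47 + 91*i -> [47, 138, 229, 320, 411]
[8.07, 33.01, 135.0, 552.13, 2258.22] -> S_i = 8.07*4.09^i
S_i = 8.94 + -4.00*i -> [8.94, 4.94, 0.94, -3.06, -7.06]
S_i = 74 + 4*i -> [74, 78, 82, 86, 90]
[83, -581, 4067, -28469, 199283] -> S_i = 83*-7^i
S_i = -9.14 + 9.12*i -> [-9.14, -0.02, 9.1, 18.22, 27.34]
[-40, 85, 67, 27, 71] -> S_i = Random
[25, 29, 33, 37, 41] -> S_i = 25 + 4*i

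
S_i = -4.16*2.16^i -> [-4.16, -8.99, -19.41, -41.92, -90.55]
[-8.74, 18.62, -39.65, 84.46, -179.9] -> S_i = -8.74*(-2.13)^i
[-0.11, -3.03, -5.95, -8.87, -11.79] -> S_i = -0.11 + -2.92*i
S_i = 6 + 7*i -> [6, 13, 20, 27, 34]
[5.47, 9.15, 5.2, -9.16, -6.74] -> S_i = Random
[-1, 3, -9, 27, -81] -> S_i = -1*-3^i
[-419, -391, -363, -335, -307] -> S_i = -419 + 28*i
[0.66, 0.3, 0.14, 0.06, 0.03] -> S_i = 0.66*0.46^i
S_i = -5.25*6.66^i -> [-5.25, -34.97, -232.87, -1550.89, -10328.95]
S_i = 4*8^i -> [4, 32, 256, 2048, 16384]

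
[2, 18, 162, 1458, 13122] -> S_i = 2*9^i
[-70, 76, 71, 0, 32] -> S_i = Random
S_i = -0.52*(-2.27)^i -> [-0.52, 1.18, -2.68, 6.08, -13.81]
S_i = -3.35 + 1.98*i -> [-3.35, -1.37, 0.61, 2.59, 4.57]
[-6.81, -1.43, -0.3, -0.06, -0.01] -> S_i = -6.81*0.21^i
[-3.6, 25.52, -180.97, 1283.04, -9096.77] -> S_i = -3.60*(-7.09)^i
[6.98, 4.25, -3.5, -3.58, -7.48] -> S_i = Random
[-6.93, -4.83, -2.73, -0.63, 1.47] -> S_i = -6.93 + 2.10*i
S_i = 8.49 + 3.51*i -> [8.49, 12.0, 15.51, 19.02, 22.53]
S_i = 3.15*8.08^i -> [3.15, 25.45, 205.65, 1661.67, 13426.29]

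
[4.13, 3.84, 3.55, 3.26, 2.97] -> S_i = 4.13 + -0.29*i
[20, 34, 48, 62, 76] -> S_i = 20 + 14*i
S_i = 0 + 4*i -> [0, 4, 8, 12, 16]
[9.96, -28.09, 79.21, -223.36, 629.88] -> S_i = 9.96*(-2.82)^i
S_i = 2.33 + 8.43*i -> [2.33, 10.76, 19.19, 27.62, 36.05]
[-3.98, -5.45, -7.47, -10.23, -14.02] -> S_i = -3.98*1.37^i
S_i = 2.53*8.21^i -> [2.53, 20.77, 170.53, 1400.07, 11494.58]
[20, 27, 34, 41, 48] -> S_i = 20 + 7*i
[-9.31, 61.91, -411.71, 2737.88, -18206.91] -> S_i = -9.31*(-6.65)^i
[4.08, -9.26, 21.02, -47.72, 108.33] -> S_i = 4.08*(-2.27)^i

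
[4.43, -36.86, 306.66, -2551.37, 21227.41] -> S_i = 4.43*(-8.32)^i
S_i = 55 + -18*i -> [55, 37, 19, 1, -17]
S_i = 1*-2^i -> [1, -2, 4, -8, 16]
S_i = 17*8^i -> [17, 136, 1088, 8704, 69632]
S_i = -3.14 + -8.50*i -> [-3.14, -11.64, -20.14, -28.64, -37.14]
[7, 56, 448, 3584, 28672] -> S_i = 7*8^i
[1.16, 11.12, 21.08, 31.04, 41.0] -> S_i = 1.16 + 9.96*i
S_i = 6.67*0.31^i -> [6.67, 2.07, 0.64, 0.2, 0.06]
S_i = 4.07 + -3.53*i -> [4.07, 0.54, -2.99, -6.52, -10.05]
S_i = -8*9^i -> [-8, -72, -648, -5832, -52488]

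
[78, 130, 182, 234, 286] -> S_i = 78 + 52*i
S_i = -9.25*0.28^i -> [-9.25, -2.59, -0.73, -0.2, -0.06]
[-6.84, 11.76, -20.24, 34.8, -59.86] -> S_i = -6.84*(-1.72)^i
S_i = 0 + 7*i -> [0, 7, 14, 21, 28]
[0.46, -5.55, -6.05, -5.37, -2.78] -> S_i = Random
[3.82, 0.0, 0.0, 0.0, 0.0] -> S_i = 3.82*0.00^i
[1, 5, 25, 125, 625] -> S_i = 1*5^i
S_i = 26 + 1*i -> [26, 27, 28, 29, 30]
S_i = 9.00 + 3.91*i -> [9.0, 12.91, 16.82, 20.73, 24.64]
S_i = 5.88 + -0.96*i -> [5.88, 4.92, 3.96, 3.0, 2.04]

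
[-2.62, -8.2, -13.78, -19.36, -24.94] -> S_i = -2.62 + -5.58*i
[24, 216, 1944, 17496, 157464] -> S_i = 24*9^i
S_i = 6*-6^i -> [6, -36, 216, -1296, 7776]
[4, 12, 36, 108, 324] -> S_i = 4*3^i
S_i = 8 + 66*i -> [8, 74, 140, 206, 272]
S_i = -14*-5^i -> [-14, 70, -350, 1750, -8750]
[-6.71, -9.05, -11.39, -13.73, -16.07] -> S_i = -6.71 + -2.34*i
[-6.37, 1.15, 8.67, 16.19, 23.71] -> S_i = -6.37 + 7.52*i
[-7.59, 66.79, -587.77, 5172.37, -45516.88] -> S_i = -7.59*(-8.80)^i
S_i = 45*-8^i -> [45, -360, 2880, -23040, 184320]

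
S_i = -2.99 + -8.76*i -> [-2.99, -11.75, -20.51, -29.27, -38.03]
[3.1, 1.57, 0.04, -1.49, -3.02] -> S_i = 3.10 + -1.53*i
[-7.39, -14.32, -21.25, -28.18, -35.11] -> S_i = -7.39 + -6.93*i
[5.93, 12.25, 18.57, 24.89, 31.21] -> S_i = 5.93 + 6.32*i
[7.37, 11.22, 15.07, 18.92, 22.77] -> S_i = 7.37 + 3.85*i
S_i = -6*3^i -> [-6, -18, -54, -162, -486]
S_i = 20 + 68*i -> [20, 88, 156, 224, 292]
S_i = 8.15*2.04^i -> [8.15, 16.63, 33.92, 69.19, 141.15]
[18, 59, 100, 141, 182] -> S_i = 18 + 41*i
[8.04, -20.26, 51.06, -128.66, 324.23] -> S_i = 8.04*(-2.52)^i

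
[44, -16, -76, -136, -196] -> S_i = 44 + -60*i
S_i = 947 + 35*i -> [947, 982, 1017, 1052, 1087]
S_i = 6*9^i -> [6, 54, 486, 4374, 39366]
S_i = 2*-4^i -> [2, -8, 32, -128, 512]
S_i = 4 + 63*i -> [4, 67, 130, 193, 256]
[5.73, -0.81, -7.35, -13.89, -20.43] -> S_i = 5.73 + -6.54*i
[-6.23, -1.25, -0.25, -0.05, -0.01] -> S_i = -6.23*0.20^i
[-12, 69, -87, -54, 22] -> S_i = Random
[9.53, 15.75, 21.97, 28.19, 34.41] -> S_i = 9.53 + 6.22*i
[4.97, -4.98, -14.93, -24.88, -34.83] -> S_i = 4.97 + -9.95*i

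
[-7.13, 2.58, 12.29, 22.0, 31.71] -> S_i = -7.13 + 9.71*i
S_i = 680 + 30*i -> [680, 710, 740, 770, 800]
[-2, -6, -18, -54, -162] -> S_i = -2*3^i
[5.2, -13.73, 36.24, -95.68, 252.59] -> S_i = 5.20*(-2.64)^i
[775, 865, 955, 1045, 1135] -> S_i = 775 + 90*i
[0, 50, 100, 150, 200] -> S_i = 0 + 50*i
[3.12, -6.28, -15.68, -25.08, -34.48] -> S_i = 3.12 + -9.40*i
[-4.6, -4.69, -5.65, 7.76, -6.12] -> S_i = Random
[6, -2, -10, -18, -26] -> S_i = 6 + -8*i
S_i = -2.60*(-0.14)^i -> [-2.6, 0.36, -0.05, 0.01, -0.0]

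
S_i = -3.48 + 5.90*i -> [-3.48, 2.42, 8.32, 14.22, 20.12]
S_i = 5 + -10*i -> [5, -5, -15, -25, -35]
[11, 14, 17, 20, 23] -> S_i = 11 + 3*i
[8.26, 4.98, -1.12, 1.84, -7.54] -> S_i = Random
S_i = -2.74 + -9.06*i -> [-2.74, -11.8, -20.86, -29.92, -38.98]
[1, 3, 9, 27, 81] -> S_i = 1*3^i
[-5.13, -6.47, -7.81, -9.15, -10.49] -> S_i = -5.13 + -1.34*i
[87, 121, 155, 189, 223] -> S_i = 87 + 34*i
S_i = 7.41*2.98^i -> [7.41, 22.08, 65.8, 196.1, 584.36]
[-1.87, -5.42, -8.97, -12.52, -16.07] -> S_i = -1.87 + -3.55*i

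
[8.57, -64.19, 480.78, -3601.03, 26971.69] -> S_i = 8.57*(-7.49)^i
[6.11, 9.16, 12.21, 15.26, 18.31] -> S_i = 6.11 + 3.05*i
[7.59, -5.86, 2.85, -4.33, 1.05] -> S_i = Random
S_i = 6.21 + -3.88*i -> [6.21, 2.33, -1.55, -5.43, -9.31]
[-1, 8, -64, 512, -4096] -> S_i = -1*-8^i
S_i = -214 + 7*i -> [-214, -207, -200, -193, -186]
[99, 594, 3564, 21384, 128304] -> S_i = 99*6^i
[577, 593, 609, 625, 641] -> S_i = 577 + 16*i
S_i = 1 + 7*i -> [1, 8, 15, 22, 29]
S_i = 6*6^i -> [6, 36, 216, 1296, 7776]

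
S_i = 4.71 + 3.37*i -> [4.71, 8.08, 11.45, 14.82, 18.19]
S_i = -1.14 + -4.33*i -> [-1.14, -5.47, -9.8, -14.13, -18.46]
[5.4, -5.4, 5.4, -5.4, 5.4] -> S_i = 5.40*(-1.00)^i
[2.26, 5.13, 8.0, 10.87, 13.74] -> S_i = 2.26 + 2.87*i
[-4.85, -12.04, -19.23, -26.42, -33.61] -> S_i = -4.85 + -7.19*i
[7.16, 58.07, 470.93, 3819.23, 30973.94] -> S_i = 7.16*8.11^i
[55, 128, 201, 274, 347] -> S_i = 55 + 73*i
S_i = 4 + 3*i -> [4, 7, 10, 13, 16]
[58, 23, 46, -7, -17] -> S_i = Random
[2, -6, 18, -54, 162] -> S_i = 2*-3^i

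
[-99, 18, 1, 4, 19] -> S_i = Random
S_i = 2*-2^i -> [2, -4, 8, -16, 32]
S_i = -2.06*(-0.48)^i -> [-2.06, 0.99, -0.47, 0.23, -0.11]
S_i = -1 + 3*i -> [-1, 2, 5, 8, 11]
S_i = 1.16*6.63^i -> [1.16, 7.69, 50.99, 338.06, 2241.36]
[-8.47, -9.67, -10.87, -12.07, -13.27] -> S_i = -8.47 + -1.20*i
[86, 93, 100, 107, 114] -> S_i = 86 + 7*i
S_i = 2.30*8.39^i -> [2.3, 19.3, 161.9, 1358.36, 11396.61]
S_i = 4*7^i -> [4, 28, 196, 1372, 9604]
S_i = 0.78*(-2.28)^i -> [0.78, -1.78, 4.05, -9.24, 21.08]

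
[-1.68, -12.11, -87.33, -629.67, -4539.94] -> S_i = -1.68*7.21^i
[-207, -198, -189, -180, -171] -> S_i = -207 + 9*i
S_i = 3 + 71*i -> [3, 74, 145, 216, 287]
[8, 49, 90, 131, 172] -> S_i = 8 + 41*i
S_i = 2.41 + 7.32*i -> [2.41, 9.73, 17.05, 24.37, 31.69]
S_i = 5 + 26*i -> [5, 31, 57, 83, 109]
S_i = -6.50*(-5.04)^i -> [-6.5, 32.76, -165.11, 832.16, -4194.07]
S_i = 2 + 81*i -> [2, 83, 164, 245, 326]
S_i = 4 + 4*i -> [4, 8, 12, 16, 20]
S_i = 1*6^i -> [1, 6, 36, 216, 1296]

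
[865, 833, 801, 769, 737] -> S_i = 865 + -32*i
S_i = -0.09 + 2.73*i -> [-0.09, 2.64, 5.37, 8.1, 10.83]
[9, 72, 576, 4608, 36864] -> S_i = 9*8^i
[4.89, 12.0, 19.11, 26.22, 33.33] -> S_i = 4.89 + 7.11*i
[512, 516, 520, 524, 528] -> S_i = 512 + 4*i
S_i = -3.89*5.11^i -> [-3.89, -19.88, -101.58, -519.05, -2652.36]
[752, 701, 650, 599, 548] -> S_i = 752 + -51*i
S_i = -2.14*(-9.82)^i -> [-2.14, 21.01, -206.37, 2026.51, -19900.3]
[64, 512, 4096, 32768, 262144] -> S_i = 64*8^i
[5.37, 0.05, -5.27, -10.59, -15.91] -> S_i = 5.37 + -5.32*i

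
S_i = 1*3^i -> [1, 3, 9, 27, 81]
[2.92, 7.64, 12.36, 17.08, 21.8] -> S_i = 2.92 + 4.72*i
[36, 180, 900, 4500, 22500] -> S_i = 36*5^i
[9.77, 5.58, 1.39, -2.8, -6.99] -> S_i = 9.77 + -4.19*i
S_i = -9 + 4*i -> [-9, -5, -1, 3, 7]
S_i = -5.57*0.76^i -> [-5.57, -4.23, -3.22, -2.45, -1.86]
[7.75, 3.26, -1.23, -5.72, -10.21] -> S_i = 7.75 + -4.49*i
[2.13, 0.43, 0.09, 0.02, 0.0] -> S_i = 2.13*0.20^i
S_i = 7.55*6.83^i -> [7.55, 51.57, 352.2, 2405.52, 16429.71]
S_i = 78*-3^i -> [78, -234, 702, -2106, 6318]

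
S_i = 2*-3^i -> [2, -6, 18, -54, 162]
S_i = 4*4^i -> [4, 16, 64, 256, 1024]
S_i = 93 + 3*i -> [93, 96, 99, 102, 105]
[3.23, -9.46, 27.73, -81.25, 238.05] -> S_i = 3.23*(-2.93)^i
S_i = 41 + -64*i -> [41, -23, -87, -151, -215]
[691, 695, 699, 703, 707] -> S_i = 691 + 4*i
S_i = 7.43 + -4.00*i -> [7.43, 3.43, -0.57, -4.57, -8.57]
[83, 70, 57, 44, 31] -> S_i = 83 + -13*i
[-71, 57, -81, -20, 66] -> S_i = Random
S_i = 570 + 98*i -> [570, 668, 766, 864, 962]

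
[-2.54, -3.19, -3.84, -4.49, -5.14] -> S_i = -2.54 + -0.65*i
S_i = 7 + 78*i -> [7, 85, 163, 241, 319]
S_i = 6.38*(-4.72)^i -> [6.38, -30.11, 142.14, -670.88, 3166.57]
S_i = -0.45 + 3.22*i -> [-0.45, 2.77, 5.99, 9.21, 12.43]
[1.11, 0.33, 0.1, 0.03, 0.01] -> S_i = 1.11*0.30^i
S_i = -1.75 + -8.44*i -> [-1.75, -10.19, -18.63, -27.07, -35.51]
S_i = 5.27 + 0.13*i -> [5.27, 5.4, 5.53, 5.66, 5.79]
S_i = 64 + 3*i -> [64, 67, 70, 73, 76]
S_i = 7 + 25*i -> [7, 32, 57, 82, 107]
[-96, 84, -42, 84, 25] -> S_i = Random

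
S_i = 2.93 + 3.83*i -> [2.93, 6.76, 10.59, 14.42, 18.25]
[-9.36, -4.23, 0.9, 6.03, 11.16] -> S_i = -9.36 + 5.13*i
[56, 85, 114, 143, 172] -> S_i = 56 + 29*i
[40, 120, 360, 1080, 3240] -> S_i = 40*3^i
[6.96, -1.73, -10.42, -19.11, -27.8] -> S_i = 6.96 + -8.69*i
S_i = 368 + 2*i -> [368, 370, 372, 374, 376]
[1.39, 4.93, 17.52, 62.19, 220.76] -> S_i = 1.39*3.55^i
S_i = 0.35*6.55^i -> [0.35, 2.29, 15.02, 98.35, 644.22]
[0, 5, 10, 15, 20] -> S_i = 0 + 5*i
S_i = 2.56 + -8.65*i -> [2.56, -6.09, -14.74, -23.39, -32.04]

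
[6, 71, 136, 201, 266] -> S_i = 6 + 65*i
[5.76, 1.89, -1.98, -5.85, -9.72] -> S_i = 5.76 + -3.87*i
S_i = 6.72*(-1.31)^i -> [6.72, -8.8, 11.53, -15.11, 19.79]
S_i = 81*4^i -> [81, 324, 1296, 5184, 20736]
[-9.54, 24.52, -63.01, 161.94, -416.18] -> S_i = -9.54*(-2.57)^i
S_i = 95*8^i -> [95, 760, 6080, 48640, 389120]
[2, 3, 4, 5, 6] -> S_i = 2 + 1*i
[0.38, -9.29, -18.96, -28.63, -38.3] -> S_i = 0.38 + -9.67*i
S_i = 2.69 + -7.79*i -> [2.69, -5.1, -12.89, -20.68, -28.47]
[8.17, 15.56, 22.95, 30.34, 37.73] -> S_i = 8.17 + 7.39*i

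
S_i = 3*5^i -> [3, 15, 75, 375, 1875]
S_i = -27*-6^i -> [-27, 162, -972, 5832, -34992]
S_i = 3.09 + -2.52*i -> [3.09, 0.57, -1.95, -4.47, -6.99]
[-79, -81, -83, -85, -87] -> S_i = -79 + -2*i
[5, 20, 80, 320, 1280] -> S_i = 5*4^i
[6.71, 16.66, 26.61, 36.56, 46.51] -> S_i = 6.71 + 9.95*i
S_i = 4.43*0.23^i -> [4.43, 1.02, 0.23, 0.05, 0.01]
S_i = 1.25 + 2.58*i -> [1.25, 3.83, 6.41, 8.99, 11.57]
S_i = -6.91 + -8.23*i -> [-6.91, -15.14, -23.37, -31.6, -39.83]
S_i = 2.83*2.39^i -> [2.83, 6.76, 16.17, 38.63, 92.34]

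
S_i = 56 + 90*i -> [56, 146, 236, 326, 416]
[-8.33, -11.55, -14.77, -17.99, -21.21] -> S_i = -8.33 + -3.22*i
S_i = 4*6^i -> [4, 24, 144, 864, 5184]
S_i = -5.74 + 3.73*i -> [-5.74, -2.01, 1.72, 5.45, 9.18]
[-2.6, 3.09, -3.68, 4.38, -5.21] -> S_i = -2.60*(-1.19)^i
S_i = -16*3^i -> [-16, -48, -144, -432, -1296]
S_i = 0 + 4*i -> [0, 4, 8, 12, 16]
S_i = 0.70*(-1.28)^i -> [0.7, -0.9, 1.15, -1.47, 1.88]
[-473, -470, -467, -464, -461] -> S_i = -473 + 3*i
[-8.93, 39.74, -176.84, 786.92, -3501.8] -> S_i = -8.93*(-4.45)^i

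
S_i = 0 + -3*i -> [0, -3, -6, -9, -12]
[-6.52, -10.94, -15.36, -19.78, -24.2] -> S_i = -6.52 + -4.42*i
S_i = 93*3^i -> [93, 279, 837, 2511, 7533]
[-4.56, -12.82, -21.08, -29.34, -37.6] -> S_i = -4.56 + -8.26*i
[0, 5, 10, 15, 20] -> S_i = 0 + 5*i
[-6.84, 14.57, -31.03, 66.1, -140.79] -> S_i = -6.84*(-2.13)^i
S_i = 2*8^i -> [2, 16, 128, 1024, 8192]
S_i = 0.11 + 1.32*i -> [0.11, 1.43, 2.75, 4.07, 5.39]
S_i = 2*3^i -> [2, 6, 18, 54, 162]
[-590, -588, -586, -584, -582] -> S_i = -590 + 2*i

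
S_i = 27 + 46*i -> [27, 73, 119, 165, 211]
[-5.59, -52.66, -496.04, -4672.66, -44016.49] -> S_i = -5.59*9.42^i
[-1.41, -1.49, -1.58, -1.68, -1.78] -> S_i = -1.41*1.06^i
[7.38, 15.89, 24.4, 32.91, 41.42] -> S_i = 7.38 + 8.51*i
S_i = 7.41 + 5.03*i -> [7.41, 12.44, 17.47, 22.5, 27.53]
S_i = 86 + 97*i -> [86, 183, 280, 377, 474]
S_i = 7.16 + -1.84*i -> [7.16, 5.32, 3.48, 1.64, -0.2]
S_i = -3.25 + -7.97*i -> [-3.25, -11.22, -19.19, -27.16, -35.13]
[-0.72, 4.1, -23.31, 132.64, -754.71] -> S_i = -0.72*(-5.69)^i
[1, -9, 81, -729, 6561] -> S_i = 1*-9^i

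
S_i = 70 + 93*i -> [70, 163, 256, 349, 442]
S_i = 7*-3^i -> [7, -21, 63, -189, 567]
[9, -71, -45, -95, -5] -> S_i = Random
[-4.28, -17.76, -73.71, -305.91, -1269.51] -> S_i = -4.28*4.15^i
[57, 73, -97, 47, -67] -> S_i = Random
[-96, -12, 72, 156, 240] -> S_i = -96 + 84*i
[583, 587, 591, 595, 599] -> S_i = 583 + 4*i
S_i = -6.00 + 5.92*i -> [-6.0, -0.08, 5.84, 11.76, 17.68]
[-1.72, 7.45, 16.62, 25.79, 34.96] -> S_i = -1.72 + 9.17*i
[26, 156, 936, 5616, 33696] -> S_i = 26*6^i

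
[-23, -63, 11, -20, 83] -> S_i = Random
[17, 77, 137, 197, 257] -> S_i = 17 + 60*i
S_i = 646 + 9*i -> [646, 655, 664, 673, 682]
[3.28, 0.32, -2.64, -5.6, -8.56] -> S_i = 3.28 + -2.96*i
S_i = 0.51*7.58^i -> [0.51, 3.87, 29.3, 222.11, 1683.63]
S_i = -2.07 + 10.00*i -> [-2.07, 7.93, 17.93, 27.93, 37.93]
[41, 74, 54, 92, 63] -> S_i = Random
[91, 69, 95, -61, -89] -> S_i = Random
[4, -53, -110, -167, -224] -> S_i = 4 + -57*i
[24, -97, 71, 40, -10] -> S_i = Random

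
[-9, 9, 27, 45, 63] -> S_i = -9 + 18*i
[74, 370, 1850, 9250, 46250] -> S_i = 74*5^i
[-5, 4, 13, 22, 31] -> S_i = -5 + 9*i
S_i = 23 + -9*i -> [23, 14, 5, -4, -13]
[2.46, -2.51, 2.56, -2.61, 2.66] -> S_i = 2.46*(-1.02)^i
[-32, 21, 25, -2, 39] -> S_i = Random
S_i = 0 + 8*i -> [0, 8, 16, 24, 32]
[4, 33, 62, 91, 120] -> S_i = 4 + 29*i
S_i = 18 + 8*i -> [18, 26, 34, 42, 50]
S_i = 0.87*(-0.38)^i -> [0.87, -0.33, 0.13, -0.05, 0.02]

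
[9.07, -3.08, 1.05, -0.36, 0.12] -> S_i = 9.07*(-0.34)^i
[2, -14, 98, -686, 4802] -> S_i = 2*-7^i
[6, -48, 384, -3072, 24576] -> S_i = 6*-8^i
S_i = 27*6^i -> [27, 162, 972, 5832, 34992]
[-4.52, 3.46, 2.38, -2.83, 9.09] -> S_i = Random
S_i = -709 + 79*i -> [-709, -630, -551, -472, -393]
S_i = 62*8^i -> [62, 496, 3968, 31744, 253952]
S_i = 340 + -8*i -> [340, 332, 324, 316, 308]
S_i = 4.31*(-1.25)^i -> [4.31, -5.39, 6.73, -8.42, 10.52]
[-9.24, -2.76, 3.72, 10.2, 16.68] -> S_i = -9.24 + 6.48*i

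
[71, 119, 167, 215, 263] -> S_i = 71 + 48*i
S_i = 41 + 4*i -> [41, 45, 49, 53, 57]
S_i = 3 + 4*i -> [3, 7, 11, 15, 19]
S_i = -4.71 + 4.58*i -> [-4.71, -0.13, 4.45, 9.03, 13.61]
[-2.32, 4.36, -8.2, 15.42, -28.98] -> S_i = -2.32*(-1.88)^i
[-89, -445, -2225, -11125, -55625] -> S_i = -89*5^i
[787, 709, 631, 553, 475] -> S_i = 787 + -78*i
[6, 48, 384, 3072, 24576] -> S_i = 6*8^i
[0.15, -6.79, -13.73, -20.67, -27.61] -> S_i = 0.15 + -6.94*i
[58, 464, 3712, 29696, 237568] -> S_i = 58*8^i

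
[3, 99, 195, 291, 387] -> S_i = 3 + 96*i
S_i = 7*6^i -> [7, 42, 252, 1512, 9072]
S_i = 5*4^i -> [5, 20, 80, 320, 1280]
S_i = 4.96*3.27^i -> [4.96, 16.22, 53.04, 173.43, 567.12]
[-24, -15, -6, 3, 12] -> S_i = -24 + 9*i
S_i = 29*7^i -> [29, 203, 1421, 9947, 69629]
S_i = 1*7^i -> [1, 7, 49, 343, 2401]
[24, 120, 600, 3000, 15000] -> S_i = 24*5^i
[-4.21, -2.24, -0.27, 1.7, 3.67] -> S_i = -4.21 + 1.97*i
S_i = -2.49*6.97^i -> [-2.49, -17.36, -120.97, -843.14, -5876.66]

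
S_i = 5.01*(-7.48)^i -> [5.01, -37.47, 280.31, -2096.73, 15683.54]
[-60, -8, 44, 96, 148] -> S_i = -60 + 52*i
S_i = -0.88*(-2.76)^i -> [-0.88, 2.43, -6.7, 18.5, -51.06]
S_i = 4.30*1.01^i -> [4.3, 4.34, 4.39, 4.43, 4.47]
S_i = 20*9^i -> [20, 180, 1620, 14580, 131220]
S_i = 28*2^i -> [28, 56, 112, 224, 448]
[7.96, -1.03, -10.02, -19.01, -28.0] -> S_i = 7.96 + -8.99*i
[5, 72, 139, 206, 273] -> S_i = 5 + 67*i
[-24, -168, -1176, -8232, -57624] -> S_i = -24*7^i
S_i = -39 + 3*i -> [-39, -36, -33, -30, -27]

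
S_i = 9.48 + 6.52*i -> [9.48, 16.0, 22.52, 29.04, 35.56]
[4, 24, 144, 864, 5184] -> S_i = 4*6^i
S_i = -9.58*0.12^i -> [-9.58, -1.15, -0.14, -0.02, -0.0]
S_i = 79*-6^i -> [79, -474, 2844, -17064, 102384]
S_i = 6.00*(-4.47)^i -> [6.0, -26.82, 119.89, -535.89, 2395.42]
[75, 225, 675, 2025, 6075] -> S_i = 75*3^i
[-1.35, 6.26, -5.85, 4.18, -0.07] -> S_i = Random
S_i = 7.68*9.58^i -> [7.68, 73.57, 704.84, 6752.39, 64687.93]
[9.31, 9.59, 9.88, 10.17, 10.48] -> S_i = 9.31*1.03^i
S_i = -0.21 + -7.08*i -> [-0.21, -7.29, -14.37, -21.45, -28.53]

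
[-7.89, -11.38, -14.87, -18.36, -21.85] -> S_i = -7.89 + -3.49*i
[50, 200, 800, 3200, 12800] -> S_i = 50*4^i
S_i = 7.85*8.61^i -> [7.85, 67.59, 581.94, 5010.48, 43140.21]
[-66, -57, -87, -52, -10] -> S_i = Random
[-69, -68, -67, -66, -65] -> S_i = -69 + 1*i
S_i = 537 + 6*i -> [537, 543, 549, 555, 561]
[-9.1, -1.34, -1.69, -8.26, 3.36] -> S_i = Random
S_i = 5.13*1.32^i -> [5.13, 6.77, 8.94, 11.8, 15.57]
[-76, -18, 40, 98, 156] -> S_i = -76 + 58*i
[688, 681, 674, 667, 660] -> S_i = 688 + -7*i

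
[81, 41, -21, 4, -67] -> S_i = Random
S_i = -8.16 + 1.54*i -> [-8.16, -6.62, -5.08, -3.54, -2.0]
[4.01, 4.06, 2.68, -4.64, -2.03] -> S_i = Random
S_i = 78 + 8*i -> [78, 86, 94, 102, 110]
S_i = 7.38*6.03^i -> [7.38, 44.5, 268.34, 1618.11, 9757.21]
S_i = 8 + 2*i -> [8, 10, 12, 14, 16]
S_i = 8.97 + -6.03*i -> [8.97, 2.94, -3.09, -9.12, -15.15]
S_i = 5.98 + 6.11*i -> [5.98, 12.09, 18.2, 24.31, 30.42]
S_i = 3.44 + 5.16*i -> [3.44, 8.6, 13.76, 18.92, 24.08]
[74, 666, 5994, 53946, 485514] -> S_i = 74*9^i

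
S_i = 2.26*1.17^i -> [2.26, 2.64, 3.09, 3.62, 4.23]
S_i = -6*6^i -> [-6, -36, -216, -1296, -7776]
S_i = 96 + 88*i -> [96, 184, 272, 360, 448]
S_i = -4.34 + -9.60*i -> [-4.34, -13.94, -23.54, -33.14, -42.74]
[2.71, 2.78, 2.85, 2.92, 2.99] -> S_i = 2.71 + 0.07*i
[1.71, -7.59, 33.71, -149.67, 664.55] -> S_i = 1.71*(-4.44)^i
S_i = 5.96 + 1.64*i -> [5.96, 7.6, 9.24, 10.88, 12.52]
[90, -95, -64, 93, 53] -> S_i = Random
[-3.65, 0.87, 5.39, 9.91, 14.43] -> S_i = -3.65 + 4.52*i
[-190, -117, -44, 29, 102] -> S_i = -190 + 73*i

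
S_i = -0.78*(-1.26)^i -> [-0.78, 0.98, -1.24, 1.56, -1.97]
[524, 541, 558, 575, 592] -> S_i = 524 + 17*i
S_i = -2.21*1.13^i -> [-2.21, -2.5, -2.82, -3.19, -3.6]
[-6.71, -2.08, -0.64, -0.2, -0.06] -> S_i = -6.71*0.31^i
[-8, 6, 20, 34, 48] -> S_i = -8 + 14*i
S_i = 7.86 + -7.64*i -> [7.86, 0.22, -7.42, -15.06, -22.7]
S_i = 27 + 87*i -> [27, 114, 201, 288, 375]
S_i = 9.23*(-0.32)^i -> [9.23, -2.95, 0.95, -0.3, 0.1]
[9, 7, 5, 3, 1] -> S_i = 9 + -2*i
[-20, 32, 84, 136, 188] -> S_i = -20 + 52*i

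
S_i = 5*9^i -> [5, 45, 405, 3645, 32805]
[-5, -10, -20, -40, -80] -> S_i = -5*2^i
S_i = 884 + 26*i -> [884, 910, 936, 962, 988]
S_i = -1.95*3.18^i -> [-1.95, -6.2, -19.72, -62.71, -199.41]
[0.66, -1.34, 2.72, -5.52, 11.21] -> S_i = 0.66*(-2.03)^i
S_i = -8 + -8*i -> [-8, -16, -24, -32, -40]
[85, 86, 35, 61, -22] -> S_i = Random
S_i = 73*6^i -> [73, 438, 2628, 15768, 94608]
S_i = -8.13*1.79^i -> [-8.13, -14.55, -26.05, -46.63, -83.46]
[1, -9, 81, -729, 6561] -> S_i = 1*-9^i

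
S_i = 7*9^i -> [7, 63, 567, 5103, 45927]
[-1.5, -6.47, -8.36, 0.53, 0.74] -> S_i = Random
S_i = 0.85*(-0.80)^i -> [0.85, -0.68, 0.54, -0.44, 0.35]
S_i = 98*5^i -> [98, 490, 2450, 12250, 61250]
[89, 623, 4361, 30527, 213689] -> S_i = 89*7^i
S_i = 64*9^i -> [64, 576, 5184, 46656, 419904]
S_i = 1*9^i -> [1, 9, 81, 729, 6561]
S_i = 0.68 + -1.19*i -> [0.68, -0.51, -1.7, -2.89, -4.08]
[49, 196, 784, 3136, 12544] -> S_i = 49*4^i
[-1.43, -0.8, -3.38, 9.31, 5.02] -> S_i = Random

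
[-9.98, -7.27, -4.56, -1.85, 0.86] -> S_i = -9.98 + 2.71*i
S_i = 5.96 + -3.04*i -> [5.96, 2.92, -0.12, -3.16, -6.2]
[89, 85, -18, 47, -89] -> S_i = Random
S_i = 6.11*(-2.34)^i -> [6.11, -14.3, 33.46, -78.29, 183.19]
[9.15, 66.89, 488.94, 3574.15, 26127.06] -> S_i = 9.15*7.31^i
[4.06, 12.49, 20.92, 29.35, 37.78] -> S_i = 4.06 + 8.43*i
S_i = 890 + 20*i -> [890, 910, 930, 950, 970]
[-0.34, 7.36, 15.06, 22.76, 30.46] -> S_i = -0.34 + 7.70*i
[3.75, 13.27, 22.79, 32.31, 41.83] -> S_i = 3.75 + 9.52*i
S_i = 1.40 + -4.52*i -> [1.4, -3.12, -7.64, -12.16, -16.68]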